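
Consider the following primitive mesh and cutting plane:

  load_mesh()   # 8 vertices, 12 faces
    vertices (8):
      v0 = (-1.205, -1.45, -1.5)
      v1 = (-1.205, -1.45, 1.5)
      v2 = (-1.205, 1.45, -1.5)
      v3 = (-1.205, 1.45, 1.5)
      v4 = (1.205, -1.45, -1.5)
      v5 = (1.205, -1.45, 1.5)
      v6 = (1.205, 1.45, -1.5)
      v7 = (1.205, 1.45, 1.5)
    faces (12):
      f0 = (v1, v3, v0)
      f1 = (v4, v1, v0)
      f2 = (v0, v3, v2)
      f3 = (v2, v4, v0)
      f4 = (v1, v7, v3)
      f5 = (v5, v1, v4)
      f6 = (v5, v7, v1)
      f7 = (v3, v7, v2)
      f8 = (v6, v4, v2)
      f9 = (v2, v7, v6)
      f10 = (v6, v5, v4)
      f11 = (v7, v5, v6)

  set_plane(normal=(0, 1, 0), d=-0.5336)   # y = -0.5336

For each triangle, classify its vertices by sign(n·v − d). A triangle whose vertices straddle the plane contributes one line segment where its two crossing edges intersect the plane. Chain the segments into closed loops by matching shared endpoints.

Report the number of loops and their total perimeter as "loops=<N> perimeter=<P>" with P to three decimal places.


loops=1 perimeter=10.820

Straddling triangles (8 of 12):
  (v1,v3,v0) [-+-] → (-1.205, -0.5336, 1.5)–(-1.205, -0.5336, -0.552)  len=2.0520
  (v0,v3,v2) [-++] → (-1.205, -0.5336, -0.552)–(-1.205, -0.5336, -1.5)  len=0.9480
  (v2,v4,v0) [+--] → (0.44344, -0.5336, -1.5)–(-1.205, -0.5336, -1.5)  len=1.6484
  (v1,v7,v3) [-++] → (-0.44344, -0.5336, 1.5)–(-1.205, -0.5336, 1.5)  len=0.7616
  (v5,v7,v1) [-+-] → (1.205, -0.5336, 1.5)–(-0.44344, -0.5336, 1.5)  len=1.6484
  (v6,v4,v2) [+-+] → (1.205, -0.5336, -1.5)–(0.44344, -0.5336, -1.5)  len=0.7616
  (v6,v5,v4) [+--] → (1.205, -0.5336, 0.552)–(1.205, -0.5336, -1.5)  len=2.0520
  (v7,v5,v6) [+-+] → (1.205, -0.5336, 1.5)–(1.205, -0.5336, 0.552)  len=0.9480

Chained into 1 loop(s):
  loop 1: 8 segments, perimeter = 10.8200
Total perimeter = 10.820


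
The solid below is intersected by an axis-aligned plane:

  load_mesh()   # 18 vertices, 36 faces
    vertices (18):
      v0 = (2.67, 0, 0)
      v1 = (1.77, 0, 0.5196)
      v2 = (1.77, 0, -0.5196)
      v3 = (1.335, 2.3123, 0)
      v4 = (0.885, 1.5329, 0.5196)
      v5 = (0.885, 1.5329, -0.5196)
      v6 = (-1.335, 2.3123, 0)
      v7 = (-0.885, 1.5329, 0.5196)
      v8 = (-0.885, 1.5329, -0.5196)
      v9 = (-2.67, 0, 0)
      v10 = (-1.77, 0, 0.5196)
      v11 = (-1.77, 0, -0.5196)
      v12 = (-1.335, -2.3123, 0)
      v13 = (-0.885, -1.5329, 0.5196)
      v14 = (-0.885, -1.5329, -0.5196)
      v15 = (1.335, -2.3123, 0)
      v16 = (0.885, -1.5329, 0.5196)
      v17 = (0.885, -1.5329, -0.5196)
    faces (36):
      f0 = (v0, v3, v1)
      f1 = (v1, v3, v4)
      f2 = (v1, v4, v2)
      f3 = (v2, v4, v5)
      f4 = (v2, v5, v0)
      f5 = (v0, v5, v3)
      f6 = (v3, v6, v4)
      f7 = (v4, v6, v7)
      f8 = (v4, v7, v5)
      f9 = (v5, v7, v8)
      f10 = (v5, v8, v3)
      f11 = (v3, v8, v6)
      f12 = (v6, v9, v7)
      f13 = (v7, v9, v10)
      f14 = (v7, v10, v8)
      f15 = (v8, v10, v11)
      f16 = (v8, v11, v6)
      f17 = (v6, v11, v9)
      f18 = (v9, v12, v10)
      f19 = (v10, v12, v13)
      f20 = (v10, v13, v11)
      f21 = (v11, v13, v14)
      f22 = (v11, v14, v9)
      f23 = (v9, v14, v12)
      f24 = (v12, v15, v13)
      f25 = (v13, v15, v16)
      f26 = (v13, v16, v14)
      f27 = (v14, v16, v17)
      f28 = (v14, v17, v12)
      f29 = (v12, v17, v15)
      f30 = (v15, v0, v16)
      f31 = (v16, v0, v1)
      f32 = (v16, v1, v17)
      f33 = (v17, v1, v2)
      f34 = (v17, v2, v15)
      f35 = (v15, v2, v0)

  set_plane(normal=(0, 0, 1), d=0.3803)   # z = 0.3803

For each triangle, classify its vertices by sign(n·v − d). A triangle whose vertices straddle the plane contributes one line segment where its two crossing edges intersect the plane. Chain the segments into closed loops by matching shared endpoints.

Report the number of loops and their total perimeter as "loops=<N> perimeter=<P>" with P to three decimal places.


Straddling triangles (24 of 36):
  (v0,v3,v1) [--+] → (1.65338, 0.619906, 0.3803)–(2.01128, 0, 0.3803)  len=0.7158
  (v1,v3,v4) [+-+] → (1.65338, 0.619906, 0.3803)–(1.00564, 1.74185, 0.3803)  len=1.2955
  (v1,v4,v2) [++-] → (1.00363, 1.32742, 0.3803)–(1.77, 0, 0.3803)  len=1.5328
  (v2,v4,v5) [-+-] → (1.00363, 1.32742, 0.3803)–(0.885, 1.5329, 0.3803)  len=0.2373
  (v3,v6,v4) [--+] → (0.289838, 1.74185, 0.3803)–(1.00564, 1.74185, 0.3803)  len=0.7158
  (v4,v6,v7) [+-+] → (0.289838, 1.74185, 0.3803)–(-1.00564, 1.74185, 0.3803)  len=1.2955
  (v4,v7,v5) [++-] → (-0.64774, 1.5329, 0.3803)–(0.885, 1.5329, 0.3803)  len=1.5327
  (v5,v7,v8) [-+-] → (-0.64774, 1.5329, 0.3803)–(-0.885, 1.5329, 0.3803)  len=0.2373
  (v6,v9,v7) [--+] → (-1.36354, 1.12194, 0.3803)–(-1.00564, 1.74185, 0.3803)  len=0.7158
  (v7,v9,v10) [+-+] → (-1.36354, 1.12194, 0.3803)–(-2.01128, 0, 0.3803)  len=1.2955
  (v7,v10,v8) [++-] → (-1.65137, 0.205478, 0.3803)–(-0.885, 1.5329, 0.3803)  len=1.5328
  (v8,v10,v11) [-+-] → (-1.65137, 0.205478, 0.3803)–(-1.77, 0, 0.3803)  len=0.2373
  (v9,v12,v10) [--+] → (-1.65338, -0.619906, 0.3803)–(-2.01128, 0, 0.3803)  len=0.7158
  (v10,v12,v13) [+-+] → (-1.65338, -0.619906, 0.3803)–(-1.00564, -1.74185, 0.3803)  len=1.2955
  (v10,v13,v11) [++-] → (-1.00363, -1.32742, 0.3803)–(-1.77, 0, 0.3803)  len=1.5328
  (v11,v13,v14) [-+-] → (-1.00363, -1.32742, 0.3803)–(-0.885, -1.5329, 0.3803)  len=0.2373
  (v12,v15,v13) [--+] → (-0.289838, -1.74185, 0.3803)–(-1.00564, -1.74185, 0.3803)  len=0.7158
  (v13,v15,v16) [+-+] → (-0.289838, -1.74185, 0.3803)–(1.00564, -1.74185, 0.3803)  len=1.2955
  (v13,v16,v14) [++-] → (0.64774, -1.5329, 0.3803)–(-0.885, -1.5329, 0.3803)  len=1.5327
  (v14,v16,v17) [-+-] → (0.64774, -1.5329, 0.3803)–(0.885, -1.5329, 0.3803)  len=0.2373
  (v15,v0,v16) [--+] → (1.36354, -1.12194, 0.3803)–(1.00564, -1.74185, 0.3803)  len=0.7158
  (v16,v0,v1) [+-+] → (1.36354, -1.12194, 0.3803)–(2.01128, 0, 0.3803)  len=1.2955
  (v16,v1,v17) [++-] → (1.65137, -0.205478, 0.3803)–(0.885, -1.5329, 0.3803)  len=1.5328
  (v17,v1,v2) [-+-] → (1.65137, -0.205478, 0.3803)–(1.77, 0, 0.3803)  len=0.2373

Chained into 2 loop(s):
  loop 1: 12 segments, perimeter = 12.0678
  loop 2: 12 segments, perimeter = 10.6201
Total perimeter = 22.688

loops=2 perimeter=22.688


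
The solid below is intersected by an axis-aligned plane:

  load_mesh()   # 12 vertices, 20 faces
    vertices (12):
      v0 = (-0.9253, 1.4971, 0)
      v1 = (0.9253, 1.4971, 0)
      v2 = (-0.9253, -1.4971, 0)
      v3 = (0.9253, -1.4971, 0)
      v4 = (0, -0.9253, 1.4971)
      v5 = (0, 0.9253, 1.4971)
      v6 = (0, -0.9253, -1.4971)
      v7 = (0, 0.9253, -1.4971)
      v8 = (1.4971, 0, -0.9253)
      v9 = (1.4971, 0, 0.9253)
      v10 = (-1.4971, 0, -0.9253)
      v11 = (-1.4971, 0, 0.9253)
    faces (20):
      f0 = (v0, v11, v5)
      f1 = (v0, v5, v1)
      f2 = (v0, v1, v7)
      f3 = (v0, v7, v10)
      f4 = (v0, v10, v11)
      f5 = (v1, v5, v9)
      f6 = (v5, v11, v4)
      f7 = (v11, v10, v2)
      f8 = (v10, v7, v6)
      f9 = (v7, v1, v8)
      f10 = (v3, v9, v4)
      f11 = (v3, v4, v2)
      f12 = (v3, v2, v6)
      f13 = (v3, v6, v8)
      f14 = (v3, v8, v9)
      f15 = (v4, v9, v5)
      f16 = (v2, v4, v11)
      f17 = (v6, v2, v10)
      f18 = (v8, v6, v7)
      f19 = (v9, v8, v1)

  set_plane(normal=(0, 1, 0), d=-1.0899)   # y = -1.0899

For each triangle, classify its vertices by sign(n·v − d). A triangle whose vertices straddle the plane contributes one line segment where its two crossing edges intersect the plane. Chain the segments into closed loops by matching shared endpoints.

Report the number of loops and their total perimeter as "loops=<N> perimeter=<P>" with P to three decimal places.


Straddling triangles (8 of 20):
  (v11,v10,v2) [++-] → (-1.08083, -1.0899, -0.251675)–(-1.08083, -1.0899, 0.251675)  len=0.5033
  (v3,v9,v4) [-++] → (1.08083, -1.0899, 0.251675)–(0.26636, -1.0899, 1.06614)  len=1.1518
  (v3,v4,v2) [-+-] → (0.26636, -1.0899, 1.06614)–(-0.26636, -1.0899, 1.06614)  len=0.5327
  (v3,v2,v6) [--+] → (-0.26636, -1.0899, -1.06614)–(0.26636, -1.0899, -1.06614)  len=0.5327
  (v3,v6,v8) [-++] → (0.26636, -1.0899, -1.06614)–(1.08083, -1.0899, -0.251675)  len=1.1518
  (v3,v8,v9) [-++] → (1.08083, -1.0899, -0.251675)–(1.08083, -1.0899, 0.251675)  len=0.5033
  (v2,v4,v11) [-++] → (-0.26636, -1.0899, 1.06614)–(-1.08083, -1.0899, 0.251675)  len=1.1518
  (v6,v2,v10) [+-+] → (-0.26636, -1.0899, -1.06614)–(-1.08083, -1.0899, -0.251675)  len=1.1518

Chained into 1 loop(s):
  loop 1: 8 segments, perimeter = 6.6795
Total perimeter = 6.679

loops=1 perimeter=6.679


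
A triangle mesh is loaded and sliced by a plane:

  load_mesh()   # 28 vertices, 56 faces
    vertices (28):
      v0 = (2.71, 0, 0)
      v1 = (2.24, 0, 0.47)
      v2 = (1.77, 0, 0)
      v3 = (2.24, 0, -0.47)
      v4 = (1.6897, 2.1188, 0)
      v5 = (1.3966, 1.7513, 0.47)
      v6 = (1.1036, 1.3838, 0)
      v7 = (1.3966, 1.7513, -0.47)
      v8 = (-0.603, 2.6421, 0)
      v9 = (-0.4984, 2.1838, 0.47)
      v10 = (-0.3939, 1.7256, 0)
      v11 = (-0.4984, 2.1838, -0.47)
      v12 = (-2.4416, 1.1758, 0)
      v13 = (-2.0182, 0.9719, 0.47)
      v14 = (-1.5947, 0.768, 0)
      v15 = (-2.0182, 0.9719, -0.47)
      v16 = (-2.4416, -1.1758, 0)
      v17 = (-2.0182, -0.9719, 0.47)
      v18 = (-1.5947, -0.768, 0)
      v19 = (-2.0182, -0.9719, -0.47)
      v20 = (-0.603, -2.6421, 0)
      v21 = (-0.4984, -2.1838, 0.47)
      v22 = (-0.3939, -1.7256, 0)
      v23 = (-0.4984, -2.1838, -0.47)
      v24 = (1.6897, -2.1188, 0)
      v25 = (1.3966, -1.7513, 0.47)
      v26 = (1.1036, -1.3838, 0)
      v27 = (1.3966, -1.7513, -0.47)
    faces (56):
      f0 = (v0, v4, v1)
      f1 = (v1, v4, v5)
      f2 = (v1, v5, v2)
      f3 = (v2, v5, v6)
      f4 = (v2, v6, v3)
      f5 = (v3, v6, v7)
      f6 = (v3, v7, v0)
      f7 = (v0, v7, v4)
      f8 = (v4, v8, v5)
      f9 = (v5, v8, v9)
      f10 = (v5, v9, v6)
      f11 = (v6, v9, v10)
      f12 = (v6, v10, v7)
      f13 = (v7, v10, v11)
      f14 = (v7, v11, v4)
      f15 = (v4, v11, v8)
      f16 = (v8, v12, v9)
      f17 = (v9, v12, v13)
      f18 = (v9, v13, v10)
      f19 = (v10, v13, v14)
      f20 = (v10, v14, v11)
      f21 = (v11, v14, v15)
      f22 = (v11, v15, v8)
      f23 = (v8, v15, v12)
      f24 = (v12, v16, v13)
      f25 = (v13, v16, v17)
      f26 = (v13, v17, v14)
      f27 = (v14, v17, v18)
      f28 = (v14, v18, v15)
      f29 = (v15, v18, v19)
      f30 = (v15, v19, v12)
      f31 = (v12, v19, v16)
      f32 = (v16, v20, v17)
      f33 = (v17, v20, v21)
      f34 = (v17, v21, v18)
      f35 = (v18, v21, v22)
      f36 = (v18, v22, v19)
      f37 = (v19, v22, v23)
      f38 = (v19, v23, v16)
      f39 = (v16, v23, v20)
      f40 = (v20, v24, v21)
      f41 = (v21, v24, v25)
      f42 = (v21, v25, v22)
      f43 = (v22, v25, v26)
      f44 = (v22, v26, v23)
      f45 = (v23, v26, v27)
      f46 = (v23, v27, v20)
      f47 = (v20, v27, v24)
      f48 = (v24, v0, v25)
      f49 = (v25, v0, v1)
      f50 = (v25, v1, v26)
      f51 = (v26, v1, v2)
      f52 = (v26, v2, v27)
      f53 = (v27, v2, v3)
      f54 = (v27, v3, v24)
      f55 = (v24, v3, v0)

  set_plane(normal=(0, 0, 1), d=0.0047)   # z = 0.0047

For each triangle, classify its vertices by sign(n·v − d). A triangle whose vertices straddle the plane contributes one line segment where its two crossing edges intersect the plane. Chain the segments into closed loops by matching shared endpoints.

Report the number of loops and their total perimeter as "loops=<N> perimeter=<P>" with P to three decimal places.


Straddling triangles (28 of 56):
  (v0,v4,v1) [--+] → (1.6952, 2.09761, 0.0047)–(2.7053, 0, 0.0047)  len=2.3281
  (v1,v4,v5) [+-+] → (1.6952, 2.09761, 0.0047)–(1.68677, 2.11512, 0.0047)  len=0.0194
  (v1,v5,v2) [++-] → (1.76627, 0.017513, 0.0047)–(1.7747, 0, 0.0047)  len=0.0194
  (v2,v5,v6) [-+-] → (1.76627, 0.017513, 0.0047)–(1.10653, 1.38747, 0.0047)  len=1.5205
  (v4,v8,v5) [--+] → (-0.583004, 2.63319, 0.0047)–(1.68677, 2.11512, 0.0047)  len=2.3281
  (v5,v8,v9) [+-+] → (-0.583004, 2.63319, 0.0047)–(-0.601954, 2.63752, 0.0047)  len=0.0194
  (v5,v9,v6) [++-] → (1.08758, 1.3918, 0.0047)–(1.10653, 1.38748, 0.0047)  len=0.0194
  (v6,v9,v10) [-+-] → (1.08758, 1.3918, 0.0047)–(-0.394945, 1.73018, 0.0047)  len=1.5207
  (v8,v12,v9) [--+] → (-2.42217, 1.18588, 0.0047)–(-0.601954, 2.63752, 0.0047)  len=2.3282
  (v9,v12,v13) [+-+] → (-2.42217, 1.18588, 0.0047)–(-2.43737, 1.17376, 0.0047)  len=0.0194
  (v9,v13,v10) [++-] → (-0.410143, 1.71806, 0.0047)–(-0.394945, 1.73018, 0.0047)  len=0.0194
  (v10,v13,v14) [-+-] → (-0.410143, 1.71806, 0.0047)–(-1.59893, 0.770039, 0.0047)  len=1.5205
  (v12,v16,v13) [--+] → (-2.43737, -1.15432, 0.0047)–(-2.43737, 1.17376, 0.0047)  len=2.3281
  (v13,v16,v17) [+-+] → (-2.43737, -1.15432, 0.0047)–(-2.43737, -1.17376, 0.0047)  len=0.0194
  (v13,v17,v14) [++-] → (-1.59893, 0.750601, 0.0047)–(-1.59893, 0.770039, 0.0047)  len=0.0194
  (v14,v17,v18) [-+-] → (-1.59893, 0.750601, 0.0047)–(-1.59893, -0.770039, 0.0047)  len=1.5206
  (v16,v20,v17) [--+] → (-0.617152, -2.6254, 0.0047)–(-2.43737, -1.17376, 0.0047)  len=2.3282
  (v17,v20,v21) [+-+] → (-0.617152, -2.6254, 0.0047)–(-0.601954, -2.63752, 0.0047)  len=0.0194
  (v17,v21,v18) [++-] → (-1.58374, -0.782158, 0.0047)–(-1.59893, -0.770039, 0.0047)  len=0.0194
  (v18,v21,v22) [-+-] → (-1.58374, -0.782158, 0.0047)–(-0.394945, -1.73018, 0.0047)  len=1.5205
  (v20,v24,v21) [--+] → (1.66782, -2.11945, 0.0047)–(-0.601954, -2.63752, 0.0047)  len=2.3281
  (v21,v24,v25) [+-+] → (1.66782, -2.11945, 0.0047)–(1.68677, -2.11512, 0.0047)  len=0.0194
  (v21,v25,v22) [++-] → (-0.375995, -1.72586, 0.0047)–(-0.394945, -1.73018, 0.0047)  len=0.0194
  (v22,v25,v26) [-+-] → (-0.375995, -1.72586, 0.0047)–(1.10653, -1.38747, 0.0047)  len=1.5207
  (v24,v0,v25) [--+] → (2.69687, -0.017513, 0.0047)–(1.68677, -2.11512, 0.0047)  len=2.3281
  (v25,v0,v1) [+-+] → (2.69687, -0.017513, 0.0047)–(2.7053, 0, 0.0047)  len=0.0194
  (v25,v1,v26) [++-] → (1.11496, -1.36996, 0.0047)–(1.10653, -1.38748, 0.0047)  len=0.0194
  (v26,v1,v2) [-+-] → (1.11496, -1.36996, 0.0047)–(1.7747, 0, 0.0047)  len=1.5205

Chained into 2 loop(s):
  loop 1: 14 segments, perimeter = 16.4331
  loop 2: 14 segments, perimeter = 10.7801
Total perimeter = 27.213

loops=2 perimeter=27.213


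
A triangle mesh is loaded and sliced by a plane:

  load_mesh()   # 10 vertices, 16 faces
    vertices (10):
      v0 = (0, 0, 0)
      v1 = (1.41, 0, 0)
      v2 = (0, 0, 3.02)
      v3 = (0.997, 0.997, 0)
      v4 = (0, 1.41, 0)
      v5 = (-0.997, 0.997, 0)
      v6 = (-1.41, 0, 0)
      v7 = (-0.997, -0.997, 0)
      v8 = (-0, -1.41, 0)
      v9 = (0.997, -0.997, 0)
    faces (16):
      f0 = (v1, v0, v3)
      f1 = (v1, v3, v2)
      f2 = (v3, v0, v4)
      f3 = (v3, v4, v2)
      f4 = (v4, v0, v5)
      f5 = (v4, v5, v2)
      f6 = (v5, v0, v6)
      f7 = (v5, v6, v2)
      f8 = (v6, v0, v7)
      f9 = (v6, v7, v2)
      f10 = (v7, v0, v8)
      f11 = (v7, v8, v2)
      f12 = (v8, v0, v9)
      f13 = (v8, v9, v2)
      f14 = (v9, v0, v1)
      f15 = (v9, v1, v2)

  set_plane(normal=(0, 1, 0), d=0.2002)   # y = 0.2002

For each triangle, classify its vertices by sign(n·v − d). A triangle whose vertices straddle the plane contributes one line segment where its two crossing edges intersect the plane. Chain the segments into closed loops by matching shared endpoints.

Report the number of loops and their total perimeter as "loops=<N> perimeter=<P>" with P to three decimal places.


loops=1 perimeter=8.517

Straddling triangles (8 of 16):
  (v1,v0,v3) [--+] → (0.2002, 0.2002, 0)–(1.32707, 0.2002, 0)  len=1.1269
  (v1,v3,v2) [-+-] → (1.32707, 0.2002, 0)–(0.2002, 0.2002, 2.41358)  len=2.6637
  (v3,v0,v4) [+-+] → (0.2002, 0.2002, 0)–(0, 0.2002, 0)  len=0.2002
  (v3,v4,v2) [++-] → (0, 0.2002, 2.5912)–(0.2002, 0.2002, 2.41358)  len=0.2676
  (v4,v0,v5) [+-+] → (0, 0.2002, 0)–(-0.2002, 0.2002, 0)  len=0.2002
  (v4,v5,v2) [++-] → (-0.2002, 0.2002, 2.41358)–(0, 0.2002, 2.5912)  len=0.2676
  (v5,v0,v6) [+--] → (-0.2002, 0.2002, 0)–(-1.32707, 0.2002, 0)  len=1.1269
  (v5,v6,v2) [+--] → (-1.32707, 0.2002, 0)–(-0.2002, 0.2002, 2.41358)  len=2.6637

Chained into 1 loop(s):
  loop 1: 8 segments, perimeter = 8.5168
Total perimeter = 8.517


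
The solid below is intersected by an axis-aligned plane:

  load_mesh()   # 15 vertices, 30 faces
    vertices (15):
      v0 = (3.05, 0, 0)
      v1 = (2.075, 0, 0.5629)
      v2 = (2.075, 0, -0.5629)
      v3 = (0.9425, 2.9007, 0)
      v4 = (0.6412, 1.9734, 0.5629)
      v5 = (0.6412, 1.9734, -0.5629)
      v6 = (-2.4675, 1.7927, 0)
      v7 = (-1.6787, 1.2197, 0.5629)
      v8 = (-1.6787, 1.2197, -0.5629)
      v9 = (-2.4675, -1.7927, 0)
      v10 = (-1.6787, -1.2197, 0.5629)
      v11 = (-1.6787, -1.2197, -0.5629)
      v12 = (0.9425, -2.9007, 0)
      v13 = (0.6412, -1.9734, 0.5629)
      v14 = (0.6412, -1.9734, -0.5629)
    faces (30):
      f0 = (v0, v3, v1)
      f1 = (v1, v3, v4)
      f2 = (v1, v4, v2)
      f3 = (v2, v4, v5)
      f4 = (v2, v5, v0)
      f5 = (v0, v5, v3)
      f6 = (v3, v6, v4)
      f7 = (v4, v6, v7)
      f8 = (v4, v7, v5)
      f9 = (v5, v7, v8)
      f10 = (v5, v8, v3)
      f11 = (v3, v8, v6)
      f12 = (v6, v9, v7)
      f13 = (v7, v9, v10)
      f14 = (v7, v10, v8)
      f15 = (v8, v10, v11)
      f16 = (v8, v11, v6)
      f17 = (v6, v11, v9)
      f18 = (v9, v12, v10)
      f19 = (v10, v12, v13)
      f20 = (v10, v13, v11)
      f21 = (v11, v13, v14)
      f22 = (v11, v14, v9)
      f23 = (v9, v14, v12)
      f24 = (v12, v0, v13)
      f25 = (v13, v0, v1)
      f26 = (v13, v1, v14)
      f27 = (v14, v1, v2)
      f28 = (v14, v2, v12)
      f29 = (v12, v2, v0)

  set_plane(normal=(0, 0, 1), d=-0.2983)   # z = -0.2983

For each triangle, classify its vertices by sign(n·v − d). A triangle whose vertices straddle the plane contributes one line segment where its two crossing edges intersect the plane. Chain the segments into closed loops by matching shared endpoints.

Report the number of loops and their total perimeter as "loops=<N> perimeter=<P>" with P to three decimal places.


loops=2 perimeter=27.087

Straddling triangles (20 of 30):
  (v1,v4,v2) [++-] → (1.73801, 0.463814, -0.2983)–(2.075, 0, -0.2983)  len=0.5733
  (v2,v4,v5) [-+-] → (1.73801, 0.463814, -0.2983)–(0.6412, 1.9734, -0.2983)  len=1.8660
  (v2,v5,v0) [--+] → (1.77349, 1.04577, -0.2983)–(2.53331, 0, -0.2983)  len=1.2927
  (v0,v5,v3) [+-+] → (1.77349, 1.04577, -0.2983)–(0.782831, 2.40929, -0.2983)  len=1.6854
  (v4,v7,v5) [++-] → (0.0959473, 1.79626, -0.2983)–(0.6412, 1.9734, -0.2983)  len=0.5733
  (v5,v7,v8) [-+-] → (0.0959473, 1.79626, -0.2983)–(-1.6787, 1.2197, -0.2983)  len=1.8660
  (v5,v8,v3) [--+] → (-0.446564, 2.00988, -0.2983)–(0.782831, 2.40929, -0.2983)  len=1.2926
  (v3,v8,v6) [+-+] → (-0.446564, 2.00988, -0.2983)–(-2.04949, 1.48905, -0.2983)  len=1.6854
  (v7,v10,v8) [++-] → (-1.6787, 0.646361, -0.2983)–(-1.6787, 1.2197, -0.2983)  len=0.5733
  (v8,v10,v11) [-+-] → (-1.6787, 0.646361, -0.2983)–(-1.6787, -1.2197, -0.2983)  len=1.8661
  (v8,v11,v6) [--+] → (-2.04949, 0.196326, -0.2983)–(-2.04949, 1.48905, -0.2983)  len=1.2927
  (v6,v11,v9) [+-+] → (-2.04949, 0.196326, -0.2983)–(-2.04949, -1.48905, -0.2983)  len=1.6854
  (v10,v13,v11) [++-] → (-1.13345, -1.39684, -0.2983)–(-1.6787, -1.2197, -0.2983)  len=0.5733
  (v11,v13,v14) [-+-] → (-1.13345, -1.39684, -0.2983)–(0.6412, -1.9734, -0.2983)  len=1.8660
  (v11,v14,v9) [--+] → (-0.820093, -1.88846, -0.2983)–(-2.04949, -1.48905, -0.2983)  len=1.2926
  (v9,v14,v12) [+-+] → (-0.820093, -1.88846, -0.2983)–(0.782831, -2.40929, -0.2983)  len=1.6854
  (v13,v1,v14) [++-] → (0.97819, -1.50959, -0.2983)–(0.6412, -1.9734, -0.2983)  len=0.5733
  (v14,v1,v2) [-+-] → (0.97819, -1.50959, -0.2983)–(2.075, 0, -0.2983)  len=1.8660
  (v14,v2,v12) [--+] → (1.54265, -1.36352, -0.2983)–(0.782831, -2.40929, -0.2983)  len=1.2927
  (v12,v2,v0) [+-+] → (1.54265, -1.36352, -0.2983)–(2.53331, 0, -0.2983)  len=1.6854

Chained into 2 loop(s):
  loop 1: 10 segments, perimeter = 12.1965
  loop 2: 10 segments, perimeter = 14.8904
Total perimeter = 27.087


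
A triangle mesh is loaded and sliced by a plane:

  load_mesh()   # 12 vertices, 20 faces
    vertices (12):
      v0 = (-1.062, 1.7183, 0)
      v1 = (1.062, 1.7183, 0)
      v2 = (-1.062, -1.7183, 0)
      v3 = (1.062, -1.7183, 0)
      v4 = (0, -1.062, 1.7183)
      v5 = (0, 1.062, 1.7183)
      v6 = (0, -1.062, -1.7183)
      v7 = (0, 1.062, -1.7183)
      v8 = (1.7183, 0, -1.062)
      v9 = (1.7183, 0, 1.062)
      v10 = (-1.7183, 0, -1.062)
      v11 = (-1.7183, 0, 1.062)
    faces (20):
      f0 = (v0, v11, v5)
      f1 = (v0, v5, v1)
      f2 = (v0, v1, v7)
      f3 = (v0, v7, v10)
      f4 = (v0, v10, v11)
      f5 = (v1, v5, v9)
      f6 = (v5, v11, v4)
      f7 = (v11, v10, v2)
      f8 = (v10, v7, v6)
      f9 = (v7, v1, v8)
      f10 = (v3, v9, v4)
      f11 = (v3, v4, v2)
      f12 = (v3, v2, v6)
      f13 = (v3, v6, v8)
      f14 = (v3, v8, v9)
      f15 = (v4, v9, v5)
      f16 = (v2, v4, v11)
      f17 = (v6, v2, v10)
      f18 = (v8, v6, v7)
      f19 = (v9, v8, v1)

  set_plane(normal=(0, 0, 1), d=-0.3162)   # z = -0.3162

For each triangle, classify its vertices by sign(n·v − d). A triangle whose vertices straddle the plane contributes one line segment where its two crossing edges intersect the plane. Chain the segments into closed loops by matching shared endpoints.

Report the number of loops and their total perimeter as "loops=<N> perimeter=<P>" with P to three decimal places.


Straddling triangles (10 of 20):
  (v0,v1,v7) [++-] → (0.866572, 1.59753, -0.3162)–(-0.866572, 1.59753, -0.3162)  len=1.7331
  (v0,v7,v10) [+--] → (-0.866572, 1.59753, -0.3162)–(-1.25741, 1.20669, -0.3162)  len=0.5527
  (v0,v10,v11) [+-+] → (-1.25741, 1.20669, -0.3162)–(-1.7183, 0, -0.3162)  len=1.2917
  (v11,v10,v2) [+-+] → (-1.7183, 0, -0.3162)–(-1.25741, -1.20669, -0.3162)  len=1.2917
  (v7,v1,v8) [-+-] → (0.866572, 1.59753, -0.3162)–(1.25741, 1.20669, -0.3162)  len=0.5527
  (v3,v2,v6) [++-] → (-0.866572, -1.59753, -0.3162)–(0.866572, -1.59753, -0.3162)  len=1.7331
  (v3,v6,v8) [+--] → (0.866572, -1.59753, -0.3162)–(1.25741, -1.20669, -0.3162)  len=0.5527
  (v3,v8,v9) [+-+] → (1.25741, -1.20669, -0.3162)–(1.7183, 0, -0.3162)  len=1.2917
  (v6,v2,v10) [-+-] → (-0.866572, -1.59753, -0.3162)–(-1.25741, -1.20669, -0.3162)  len=0.5527
  (v9,v8,v1) [+-+] → (1.7183, 0, -0.3162)–(1.25741, 1.20669, -0.3162)  len=1.2917

Chained into 1 loop(s):
  loop 1: 10 segments, perimeter = 10.8440
Total perimeter = 10.844

loops=1 perimeter=10.844


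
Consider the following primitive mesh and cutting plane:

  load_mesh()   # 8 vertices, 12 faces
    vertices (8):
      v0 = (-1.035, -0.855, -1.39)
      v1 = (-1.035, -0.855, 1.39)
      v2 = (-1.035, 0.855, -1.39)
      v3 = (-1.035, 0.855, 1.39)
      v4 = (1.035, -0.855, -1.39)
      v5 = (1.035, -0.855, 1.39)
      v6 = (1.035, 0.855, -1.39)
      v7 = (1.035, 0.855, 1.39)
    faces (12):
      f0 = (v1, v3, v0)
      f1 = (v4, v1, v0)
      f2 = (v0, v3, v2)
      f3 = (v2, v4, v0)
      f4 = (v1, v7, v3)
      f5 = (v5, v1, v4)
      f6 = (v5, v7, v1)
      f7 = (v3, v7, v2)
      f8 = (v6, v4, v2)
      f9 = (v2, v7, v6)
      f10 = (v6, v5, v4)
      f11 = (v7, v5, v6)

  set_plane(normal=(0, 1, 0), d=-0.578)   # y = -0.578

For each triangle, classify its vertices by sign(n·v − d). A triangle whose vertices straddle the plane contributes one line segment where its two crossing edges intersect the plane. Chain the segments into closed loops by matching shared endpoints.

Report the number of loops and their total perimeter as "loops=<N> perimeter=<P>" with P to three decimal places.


Straddling triangles (8 of 12):
  (v1,v3,v0) [-+-] → (-1.035, -0.578, 1.39)–(-1.035, -0.578, -0.939673)  len=2.3297
  (v0,v3,v2) [-++] → (-1.035, -0.578, -0.939673)–(-1.035, -0.578, -1.39)  len=0.4503
  (v2,v4,v0) [+--] → (0.699684, -0.578, -1.39)–(-1.035, -0.578, -1.39)  len=1.7347
  (v1,v7,v3) [-++] → (-0.699684, -0.578, 1.39)–(-1.035, -0.578, 1.39)  len=0.3353
  (v5,v7,v1) [-+-] → (1.035, -0.578, 1.39)–(-0.699684, -0.578, 1.39)  len=1.7347
  (v6,v4,v2) [+-+] → (1.035, -0.578, -1.39)–(0.699684, -0.578, -1.39)  len=0.3353
  (v6,v5,v4) [+--] → (1.035, -0.578, 0.939673)–(1.035, -0.578, -1.39)  len=2.3297
  (v7,v5,v6) [+-+] → (1.035, -0.578, 1.39)–(1.035, -0.578, 0.939673)  len=0.4503

Chained into 1 loop(s):
  loop 1: 8 segments, perimeter = 9.7000
Total perimeter = 9.700

loops=1 perimeter=9.700


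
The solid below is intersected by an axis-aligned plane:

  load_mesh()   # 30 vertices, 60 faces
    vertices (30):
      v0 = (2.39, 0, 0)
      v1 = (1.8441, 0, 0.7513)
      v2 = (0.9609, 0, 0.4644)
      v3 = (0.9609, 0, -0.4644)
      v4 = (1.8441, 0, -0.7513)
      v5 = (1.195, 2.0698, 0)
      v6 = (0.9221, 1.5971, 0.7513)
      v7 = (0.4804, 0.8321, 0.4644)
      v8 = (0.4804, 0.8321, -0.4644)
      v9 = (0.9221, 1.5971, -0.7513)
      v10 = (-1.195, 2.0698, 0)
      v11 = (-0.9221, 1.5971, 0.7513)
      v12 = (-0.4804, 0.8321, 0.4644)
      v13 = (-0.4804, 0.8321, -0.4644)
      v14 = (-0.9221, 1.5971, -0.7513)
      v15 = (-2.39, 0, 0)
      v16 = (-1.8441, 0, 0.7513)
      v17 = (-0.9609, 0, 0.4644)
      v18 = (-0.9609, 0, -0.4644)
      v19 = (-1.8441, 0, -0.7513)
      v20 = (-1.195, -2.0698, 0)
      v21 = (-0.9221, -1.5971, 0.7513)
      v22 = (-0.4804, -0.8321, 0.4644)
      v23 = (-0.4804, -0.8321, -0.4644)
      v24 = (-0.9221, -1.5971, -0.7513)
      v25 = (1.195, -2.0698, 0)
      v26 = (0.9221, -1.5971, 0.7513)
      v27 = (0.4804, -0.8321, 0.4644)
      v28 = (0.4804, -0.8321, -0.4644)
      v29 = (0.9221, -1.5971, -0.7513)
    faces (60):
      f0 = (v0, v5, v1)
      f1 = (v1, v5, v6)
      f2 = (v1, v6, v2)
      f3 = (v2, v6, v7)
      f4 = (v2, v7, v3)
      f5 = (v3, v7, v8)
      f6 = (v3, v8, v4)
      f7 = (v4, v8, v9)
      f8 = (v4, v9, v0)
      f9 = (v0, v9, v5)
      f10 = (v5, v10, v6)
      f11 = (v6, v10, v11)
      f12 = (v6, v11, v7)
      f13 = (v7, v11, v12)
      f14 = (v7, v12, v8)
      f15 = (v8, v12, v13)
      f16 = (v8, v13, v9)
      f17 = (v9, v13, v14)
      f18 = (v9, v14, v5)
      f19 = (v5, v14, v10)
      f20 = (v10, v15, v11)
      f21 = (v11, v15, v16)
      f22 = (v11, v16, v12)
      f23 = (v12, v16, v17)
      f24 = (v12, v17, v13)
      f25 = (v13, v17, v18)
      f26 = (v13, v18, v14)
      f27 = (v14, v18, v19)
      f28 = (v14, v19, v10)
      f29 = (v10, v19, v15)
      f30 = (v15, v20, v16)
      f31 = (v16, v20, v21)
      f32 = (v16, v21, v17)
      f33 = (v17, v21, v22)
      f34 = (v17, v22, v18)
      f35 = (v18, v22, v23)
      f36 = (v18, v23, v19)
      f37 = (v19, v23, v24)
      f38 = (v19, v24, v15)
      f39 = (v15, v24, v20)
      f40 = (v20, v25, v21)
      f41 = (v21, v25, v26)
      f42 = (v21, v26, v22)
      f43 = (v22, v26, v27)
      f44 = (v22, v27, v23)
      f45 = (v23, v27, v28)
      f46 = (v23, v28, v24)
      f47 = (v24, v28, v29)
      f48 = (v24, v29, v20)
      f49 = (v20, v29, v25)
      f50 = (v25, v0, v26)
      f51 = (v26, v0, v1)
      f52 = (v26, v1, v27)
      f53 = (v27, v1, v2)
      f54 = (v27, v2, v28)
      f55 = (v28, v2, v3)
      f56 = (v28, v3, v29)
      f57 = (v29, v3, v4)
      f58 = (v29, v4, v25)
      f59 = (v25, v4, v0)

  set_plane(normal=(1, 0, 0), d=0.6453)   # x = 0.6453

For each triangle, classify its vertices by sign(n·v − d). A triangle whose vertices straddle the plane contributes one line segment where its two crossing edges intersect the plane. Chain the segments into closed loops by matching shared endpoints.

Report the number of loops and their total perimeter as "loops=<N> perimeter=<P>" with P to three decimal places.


loops=2 perimeter=9.781

Straddling triangles (24 of 60):
  (v2,v6,v7) [++-] → (0.6453, 1.1177, 0.571508)–(0.6453, 0.546536, 0.4644)  len=0.5811
  (v2,v7,v3) [+-+] → (0.6453, 0.546536, 0.4644)–(0.6453, 0.546536, 0.145651)  len=0.3187
  (v3,v7,v8) [+--] → (0.6453, 0.546536, 0.145651)–(0.6453, 0.546536, -0.4644)  len=0.6101
  (v3,v8,v4) [+-+] → (0.6453, 0.546536, -0.4644)–(0.6453, 0.731482, -0.499092)  len=0.1882
  (v4,v8,v9) [+-+] → (0.6453, 0.731482, -0.499092)–(0.6453, 1.1177, -0.571508)  len=0.3929
  (v5,v10,v6) [+-+] → (0.6453, 2.0698, 0)–(0.6453, 1.6589, 0.653071)  len=0.7716
  (v6,v10,v11) [+--] → (0.6453, 1.6589, 0.653071)–(0.6453, 1.5971, 0.7513)  len=0.1161
  (v6,v11,v7) [+--] → (0.6453, 1.5971, 0.7513)–(0.6453, 1.1177, 0.571508)  len=0.5120
  (v8,v13,v9) [--+] → (0.6453, 1.44612, -0.694677)–(0.6453, 1.1177, -0.571508)  len=0.3508
  (v9,v13,v14) [+--] → (0.6453, 1.44612, -0.694677)–(0.6453, 1.5971, -0.7513)  len=0.1613
  (v9,v14,v5) [+-+] → (0.6453, 1.5971, -0.7513)–(0.6453, 1.94706, -0.195073)  len=0.6572
  (v5,v14,v10) [+--] → (0.6453, 1.94706, -0.195073)–(0.6453, 2.0698, 0)  len=0.2305
  (v20,v25,v21) [-+-] → (0.6453, -2.0698, 0)–(0.6453, -1.94706, 0.195073)  len=0.2305
  (v21,v25,v26) [-++] → (0.6453, -1.94706, 0.195073)–(0.6453, -1.5971, 0.7513)  len=0.6572
  (v21,v26,v22) [-+-] → (0.6453, -1.5971, 0.7513)–(0.6453, -1.44612, 0.694677)  len=0.1613
  (v22,v26,v27) [-+-] → (0.6453, -1.44612, 0.694677)–(0.6453, -1.1177, 0.571508)  len=0.3508
  (v24,v28,v29) [--+] → (0.6453, -1.1177, -0.571508)–(0.6453, -1.5971, -0.7513)  len=0.5120
  (v24,v29,v20) [-+-] → (0.6453, -1.5971, -0.7513)–(0.6453, -1.6589, -0.653071)  len=0.1161
  (v20,v29,v25) [-++] → (0.6453, -1.6589, -0.653071)–(0.6453, -2.0698, 0)  len=0.7716
  (v26,v1,v27) [++-] → (0.6453, -0.731482, 0.499092)–(0.6453, -1.1177, 0.571508)  len=0.3929
  (v27,v1,v2) [-++] → (0.6453, -0.731482, 0.499092)–(0.6453, -0.546536, 0.4644)  len=0.1882
  (v27,v2,v28) [-+-] → (0.6453, -0.546536, 0.4644)–(0.6453, -0.546536, -0.145651)  len=0.6101
  (v28,v2,v3) [-++] → (0.6453, -0.546536, -0.145651)–(0.6453, -0.546536, -0.4644)  len=0.3187
  (v28,v3,v29) [-++] → (0.6453, -0.546536, -0.4644)–(0.6453, -1.1177, -0.571508)  len=0.5811

Chained into 2 loop(s):
  loop 1: 12 segments, perimeter = 4.8903
  loop 2: 12 segments, perimeter = 4.8903
Total perimeter = 9.781


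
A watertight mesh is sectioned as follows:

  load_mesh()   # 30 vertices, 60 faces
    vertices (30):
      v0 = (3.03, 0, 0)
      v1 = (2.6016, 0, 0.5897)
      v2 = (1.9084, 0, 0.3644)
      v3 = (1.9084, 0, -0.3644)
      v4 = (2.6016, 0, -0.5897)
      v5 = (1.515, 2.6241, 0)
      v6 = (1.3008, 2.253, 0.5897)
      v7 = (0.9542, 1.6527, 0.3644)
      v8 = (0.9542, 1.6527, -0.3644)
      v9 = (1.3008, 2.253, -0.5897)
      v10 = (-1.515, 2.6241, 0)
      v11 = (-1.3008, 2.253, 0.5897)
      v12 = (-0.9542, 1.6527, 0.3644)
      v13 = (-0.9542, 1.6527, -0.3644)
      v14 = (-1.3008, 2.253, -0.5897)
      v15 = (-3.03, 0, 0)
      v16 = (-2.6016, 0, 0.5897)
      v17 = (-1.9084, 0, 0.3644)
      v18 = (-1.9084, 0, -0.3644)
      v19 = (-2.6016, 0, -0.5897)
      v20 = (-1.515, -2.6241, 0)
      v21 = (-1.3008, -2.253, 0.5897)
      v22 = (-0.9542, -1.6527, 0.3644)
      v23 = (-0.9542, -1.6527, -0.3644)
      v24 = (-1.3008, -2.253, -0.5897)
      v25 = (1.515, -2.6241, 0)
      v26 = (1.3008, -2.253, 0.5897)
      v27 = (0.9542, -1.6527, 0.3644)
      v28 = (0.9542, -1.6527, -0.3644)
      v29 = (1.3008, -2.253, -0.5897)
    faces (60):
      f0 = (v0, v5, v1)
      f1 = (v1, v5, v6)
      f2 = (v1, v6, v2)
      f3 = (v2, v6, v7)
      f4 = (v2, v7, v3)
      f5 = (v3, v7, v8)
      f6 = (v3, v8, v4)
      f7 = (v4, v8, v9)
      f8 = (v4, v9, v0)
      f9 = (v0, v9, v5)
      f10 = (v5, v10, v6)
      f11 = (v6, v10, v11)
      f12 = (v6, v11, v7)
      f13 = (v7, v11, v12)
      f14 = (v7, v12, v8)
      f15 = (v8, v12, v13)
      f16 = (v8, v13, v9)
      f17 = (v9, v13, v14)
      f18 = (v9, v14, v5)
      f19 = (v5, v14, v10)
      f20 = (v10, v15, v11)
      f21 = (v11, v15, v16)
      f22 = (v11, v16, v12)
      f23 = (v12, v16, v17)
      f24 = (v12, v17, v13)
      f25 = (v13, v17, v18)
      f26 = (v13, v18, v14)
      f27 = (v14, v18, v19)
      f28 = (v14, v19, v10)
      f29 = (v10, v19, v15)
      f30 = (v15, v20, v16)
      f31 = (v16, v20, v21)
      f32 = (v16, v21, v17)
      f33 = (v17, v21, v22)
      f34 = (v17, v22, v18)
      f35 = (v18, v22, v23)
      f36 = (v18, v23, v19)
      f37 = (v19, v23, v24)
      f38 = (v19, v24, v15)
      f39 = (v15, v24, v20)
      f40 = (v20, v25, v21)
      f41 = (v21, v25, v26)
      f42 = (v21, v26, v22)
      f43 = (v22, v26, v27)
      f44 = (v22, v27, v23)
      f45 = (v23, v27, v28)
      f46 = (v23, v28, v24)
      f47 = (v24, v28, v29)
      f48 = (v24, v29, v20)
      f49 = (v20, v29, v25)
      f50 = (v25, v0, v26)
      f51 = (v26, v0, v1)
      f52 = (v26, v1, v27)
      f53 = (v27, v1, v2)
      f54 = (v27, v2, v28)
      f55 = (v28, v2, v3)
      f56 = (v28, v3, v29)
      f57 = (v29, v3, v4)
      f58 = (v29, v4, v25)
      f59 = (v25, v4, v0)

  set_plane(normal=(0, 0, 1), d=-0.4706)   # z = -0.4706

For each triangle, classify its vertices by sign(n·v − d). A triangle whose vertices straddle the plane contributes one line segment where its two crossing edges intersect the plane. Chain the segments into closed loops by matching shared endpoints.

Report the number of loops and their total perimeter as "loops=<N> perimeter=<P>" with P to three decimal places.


loops=2 perimeter=29.539

Straddling triangles (24 of 60):
  (v3,v8,v4) [++-] → (1.73074, 0.873664, -0.4706)–(2.23515, 0, -0.4706)  len=1.0088
  (v4,v8,v9) [-+-] → (1.73074, 0.873664, -0.4706)–(1.11758, 1.93566, -0.4706)  len=1.2263
  (v4,v9,v0) [--+] → (1.65004, 1.79797, -0.4706)–(2.68812, 0, -0.4706)  len=2.0761
  (v0,v9,v5) [+-+] → (1.65004, 1.79797, -0.4706)–(1.34406, 2.32795, -0.4706)  len=0.6120
  (v8,v13,v9) [++-] → (0.108743, 1.93566, -0.4706)–(1.11758, 1.93566, -0.4706)  len=1.0088
  (v9,v13,v14) [-+-] → (0.108743, 1.93566, -0.4706)–(-1.11758, 1.93566, -0.4706)  len=1.2263
  (v9,v14,v5) [--+] → (-0.732101, 2.32795, -0.4706)–(1.34406, 2.32795, -0.4706)  len=2.0762
  (v5,v14,v10) [+-+] → (-0.732101, 2.32795, -0.4706)–(-1.34406, 2.32795, -0.4706)  len=0.6120
  (v13,v18,v14) [++-] → (-1.62199, 1.062, -0.4706)–(-1.11758, 1.93566, -0.4706)  len=1.0088
  (v14,v18,v19) [-+-] → (-1.62199, 1.062, -0.4706)–(-2.23515, 0, -0.4706)  len=1.2263
  (v14,v19,v10) [--+] → (-2.38214, 0.529982, -0.4706)–(-1.34406, 2.32795, -0.4706)  len=2.0761
  (v10,v19,v15) [+-+] → (-2.38214, 0.529982, -0.4706)–(-2.68812, 0, -0.4706)  len=0.6120
  (v18,v23,v19) [++-] → (-1.73074, -0.873664, -0.4706)–(-2.23515, 0, -0.4706)  len=1.0088
  (v19,v23,v24) [-+-] → (-1.73074, -0.873664, -0.4706)–(-1.11758, -1.93566, -0.4706)  len=1.2263
  (v19,v24,v15) [--+] → (-1.65004, -1.79797, -0.4706)–(-2.68812, 0, -0.4706)  len=2.0761
  (v15,v24,v20) [+-+] → (-1.65004, -1.79797, -0.4706)–(-1.34406, -2.32795, -0.4706)  len=0.6120
  (v23,v28,v24) [++-] → (-0.108743, -1.93566, -0.4706)–(-1.11758, -1.93566, -0.4706)  len=1.0088
  (v24,v28,v29) [-+-] → (-0.108743, -1.93566, -0.4706)–(1.11758, -1.93566, -0.4706)  len=1.2263
  (v24,v29,v20) [--+] → (0.732101, -2.32795, -0.4706)–(-1.34406, -2.32795, -0.4706)  len=2.0762
  (v20,v29,v25) [+-+] → (0.732101, -2.32795, -0.4706)–(1.34406, -2.32795, -0.4706)  len=0.6120
  (v28,v3,v29) [++-] → (1.62199, -1.062, -0.4706)–(1.11758, -1.93566, -0.4706)  len=1.0088
  (v29,v3,v4) [-+-] → (1.62199, -1.062, -0.4706)–(2.23515, 0, -0.4706)  len=1.2263
  (v29,v4,v25) [--+] → (2.38214, -0.529982, -0.4706)–(1.34406, -2.32795, -0.4706)  len=2.0761
  (v25,v4,v0) [+-+] → (2.38214, -0.529982, -0.4706)–(2.68812, 0, -0.4706)  len=0.6120

Chained into 2 loop(s):
  loop 1: 12 segments, perimeter = 13.4108
  loop 2: 12 segments, perimeter = 16.1286
Total perimeter = 29.539


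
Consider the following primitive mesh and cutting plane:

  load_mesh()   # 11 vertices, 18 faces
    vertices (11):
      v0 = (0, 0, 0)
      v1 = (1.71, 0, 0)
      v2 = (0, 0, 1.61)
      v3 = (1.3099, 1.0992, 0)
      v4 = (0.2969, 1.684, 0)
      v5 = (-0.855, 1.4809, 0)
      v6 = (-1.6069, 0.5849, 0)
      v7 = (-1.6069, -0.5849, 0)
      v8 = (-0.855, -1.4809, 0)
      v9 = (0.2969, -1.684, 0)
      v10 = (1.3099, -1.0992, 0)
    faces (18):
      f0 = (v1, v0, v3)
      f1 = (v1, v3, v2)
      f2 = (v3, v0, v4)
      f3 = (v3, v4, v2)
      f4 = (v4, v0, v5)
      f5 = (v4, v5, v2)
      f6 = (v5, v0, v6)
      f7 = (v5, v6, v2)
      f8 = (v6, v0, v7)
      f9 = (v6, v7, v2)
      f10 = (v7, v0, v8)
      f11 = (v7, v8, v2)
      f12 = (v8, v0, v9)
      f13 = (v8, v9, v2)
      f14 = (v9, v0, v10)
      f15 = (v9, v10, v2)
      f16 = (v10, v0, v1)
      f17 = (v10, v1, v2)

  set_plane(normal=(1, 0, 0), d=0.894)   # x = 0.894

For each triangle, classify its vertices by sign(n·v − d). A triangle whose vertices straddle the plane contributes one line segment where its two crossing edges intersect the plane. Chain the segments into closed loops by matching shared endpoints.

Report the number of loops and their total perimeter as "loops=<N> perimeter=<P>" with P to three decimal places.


Straddling triangles (8 of 18):
  (v1,v0,v3) [+-+] → (0.894, 0, 0)–(0.894, 0.750198, 0)  len=0.7502
  (v1,v3,v2) [++-] → (0.894, 0.750198, 0.511183)–(0.894, 0, 0.768281)  len=0.7930
  (v3,v0,v4) [+--] → (0.894, 0.750198, 0)–(0.894, 1.3393, 0)  len=0.5891
  (v3,v4,v2) [+--] → (0.894, 1.3393, 0)–(0.894, 0.750198, 0.511183)  len=0.7800
  (v9,v0,v10) [--+] → (0.894, -0.750198, 0)–(0.894, -1.3393, 0)  len=0.5891
  (v9,v10,v2) [-+-] → (0.894, -1.3393, 0)–(0.894, -0.750198, 0.511183)  len=0.7800
  (v10,v0,v1) [+-+] → (0.894, -0.750198, 0)–(0.894, 0, 0)  len=0.7502
  (v10,v1,v2) [++-] → (0.894, 0, 0.768281)–(0.894, -0.750198, 0.511183)  len=0.7930

Chained into 1 loop(s):
  loop 1: 8 segments, perimeter = 5.8246
Total perimeter = 5.825

loops=1 perimeter=5.825


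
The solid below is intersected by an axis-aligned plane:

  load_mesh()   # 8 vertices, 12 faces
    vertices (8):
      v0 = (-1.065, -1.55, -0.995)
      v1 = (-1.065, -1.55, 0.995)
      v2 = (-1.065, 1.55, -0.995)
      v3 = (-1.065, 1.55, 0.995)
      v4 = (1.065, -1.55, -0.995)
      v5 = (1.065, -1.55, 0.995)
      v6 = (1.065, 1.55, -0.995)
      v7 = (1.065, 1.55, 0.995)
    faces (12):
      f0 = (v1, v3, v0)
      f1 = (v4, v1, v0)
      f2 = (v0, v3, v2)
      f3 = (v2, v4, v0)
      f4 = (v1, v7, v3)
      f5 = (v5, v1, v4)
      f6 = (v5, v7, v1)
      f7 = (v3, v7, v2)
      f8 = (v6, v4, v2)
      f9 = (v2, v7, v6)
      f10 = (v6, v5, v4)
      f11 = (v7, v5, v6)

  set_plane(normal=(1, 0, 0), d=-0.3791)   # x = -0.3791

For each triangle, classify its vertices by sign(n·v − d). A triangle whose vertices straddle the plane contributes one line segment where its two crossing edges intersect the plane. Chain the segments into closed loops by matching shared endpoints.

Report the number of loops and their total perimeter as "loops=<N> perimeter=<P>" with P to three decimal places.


Straddling triangles (8 of 12):
  (v4,v1,v0) [+--] → (-0.3791, -1.55, 0.354183)–(-0.3791, -1.55, -0.995)  len=1.3492
  (v2,v4,v0) [-+-] → (-0.3791, 0.551742, -0.995)–(-0.3791, -1.55, -0.995)  len=2.1017
  (v1,v7,v3) [-+-] → (-0.3791, -0.551742, 0.995)–(-0.3791, 1.55, 0.995)  len=2.1017
  (v5,v1,v4) [+-+] → (-0.3791, -1.55, 0.995)–(-0.3791, -1.55, 0.354183)  len=0.6408
  (v5,v7,v1) [++-] → (-0.3791, -0.551742, 0.995)–(-0.3791, -1.55, 0.995)  len=0.9983
  (v3,v7,v2) [-+-] → (-0.3791, 1.55, 0.995)–(-0.3791, 1.55, -0.354183)  len=1.3492
  (v6,v4,v2) [++-] → (-0.3791, 0.551742, -0.995)–(-0.3791, 1.55, -0.995)  len=0.9983
  (v2,v7,v6) [-++] → (-0.3791, 1.55, -0.354183)–(-0.3791, 1.55, -0.995)  len=0.6408

Chained into 1 loop(s):
  loop 1: 8 segments, perimeter = 10.1800
Total perimeter = 10.180

loops=1 perimeter=10.180


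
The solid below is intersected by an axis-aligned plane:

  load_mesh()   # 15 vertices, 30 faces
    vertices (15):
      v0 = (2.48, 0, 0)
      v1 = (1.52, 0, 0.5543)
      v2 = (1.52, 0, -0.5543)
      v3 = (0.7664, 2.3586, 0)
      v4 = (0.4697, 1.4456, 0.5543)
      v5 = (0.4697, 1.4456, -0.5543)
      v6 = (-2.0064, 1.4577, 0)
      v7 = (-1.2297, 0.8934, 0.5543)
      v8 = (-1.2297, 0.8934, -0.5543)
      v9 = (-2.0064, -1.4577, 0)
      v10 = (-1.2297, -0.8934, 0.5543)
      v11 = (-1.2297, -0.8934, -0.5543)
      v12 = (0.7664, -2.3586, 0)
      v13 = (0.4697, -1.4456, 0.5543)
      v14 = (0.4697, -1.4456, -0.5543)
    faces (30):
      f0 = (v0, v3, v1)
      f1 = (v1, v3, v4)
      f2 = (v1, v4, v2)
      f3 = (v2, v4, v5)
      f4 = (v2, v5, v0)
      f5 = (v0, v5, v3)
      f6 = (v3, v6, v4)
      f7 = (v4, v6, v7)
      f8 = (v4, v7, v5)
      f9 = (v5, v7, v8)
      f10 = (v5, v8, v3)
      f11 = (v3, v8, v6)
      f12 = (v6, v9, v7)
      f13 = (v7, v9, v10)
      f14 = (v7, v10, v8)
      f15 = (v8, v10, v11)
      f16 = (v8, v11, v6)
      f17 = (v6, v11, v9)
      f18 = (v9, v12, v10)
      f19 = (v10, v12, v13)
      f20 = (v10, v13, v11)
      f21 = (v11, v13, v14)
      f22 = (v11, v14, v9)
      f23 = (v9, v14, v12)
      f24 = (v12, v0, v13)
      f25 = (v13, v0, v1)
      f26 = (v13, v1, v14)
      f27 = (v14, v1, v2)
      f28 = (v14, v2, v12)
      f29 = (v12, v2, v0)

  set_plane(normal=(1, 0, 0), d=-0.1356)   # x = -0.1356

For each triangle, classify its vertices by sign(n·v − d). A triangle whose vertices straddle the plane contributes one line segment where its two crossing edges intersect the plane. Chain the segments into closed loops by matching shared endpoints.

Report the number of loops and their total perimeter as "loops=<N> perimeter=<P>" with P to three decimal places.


Straddling triangles (12 of 30):
  (v3,v6,v4) [+-+] → (-0.1356, 2.06553, 0)–(-0.1356, 1.44856, 0.418797)  len=0.7457
  (v4,v6,v7) [+--] → (-0.1356, 1.44856, 0.418797)–(-0.1356, 1.24891, 0.5543)  len=0.2413
  (v4,v7,v5) [+-+] → (-0.1356, 1.24891, 0.5543)–(-0.1356, 1.24891, -0.159434)  len=0.7137
  (v5,v7,v8) [+--] → (-0.1356, 1.24891, -0.159434)–(-0.1356, 1.24891, -0.5543)  len=0.3949
  (v5,v8,v3) [+-+] → (-0.1356, 1.24891, -0.5543)–(-0.1356, 1.6965, -0.250478)  len=0.5410
  (v3,v8,v6) [+--] → (-0.1356, 1.6965, -0.250478)–(-0.1356, 2.06553, 0)  len=0.4460
  (v9,v12,v10) [-+-] → (-0.1356, -2.06553, 0)–(-0.1356, -1.6965, 0.250478)  len=0.4460
  (v10,v12,v13) [-++] → (-0.1356, -1.6965, 0.250478)–(-0.1356, -1.24891, 0.5543)  len=0.5410
  (v10,v13,v11) [-+-] → (-0.1356, -1.24891, 0.5543)–(-0.1356, -1.24891, 0.159434)  len=0.3949
  (v11,v13,v14) [-++] → (-0.1356, -1.24891, 0.159434)–(-0.1356, -1.24891, -0.5543)  len=0.7137
  (v11,v14,v9) [-+-] → (-0.1356, -1.24891, -0.5543)–(-0.1356, -1.44856, -0.418797)  len=0.2413
  (v9,v14,v12) [-++] → (-0.1356, -1.44856, -0.418797)–(-0.1356, -2.06553, 0)  len=0.7457

Chained into 2 loop(s):
  loop 1: 6 segments, perimeter = 3.0825
  loop 2: 6 segments, perimeter = 3.0825
Total perimeter = 6.165

loops=2 perimeter=6.165
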